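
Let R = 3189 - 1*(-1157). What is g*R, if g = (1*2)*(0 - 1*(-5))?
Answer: 43460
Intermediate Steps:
g = 10 (g = 2*(0 + 5) = 2*5 = 10)
R = 4346 (R = 3189 + 1157 = 4346)
g*R = 10*4346 = 43460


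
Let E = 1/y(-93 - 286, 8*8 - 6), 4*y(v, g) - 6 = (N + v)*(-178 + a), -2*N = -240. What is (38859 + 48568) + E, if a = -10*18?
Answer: 2026732715/23182 ≈ 87427.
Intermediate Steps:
N = 120 (N = -½*(-240) = 120)
a = -180
y(v, g) = -21477/2 - 179*v/2 (y(v, g) = 3/2 + ((120 + v)*(-178 - 180))/4 = 3/2 + ((120 + v)*(-358))/4 = 3/2 + (-42960 - 358*v)/4 = 3/2 + (-10740 - 179*v/2) = -21477/2 - 179*v/2)
E = 1/23182 (E = 1/(-21477/2 - 179*(-93 - 286)/2) = 1/(-21477/2 - 179/2*(-379)) = 1/(-21477/2 + 67841/2) = 1/23182 ≈ 4.3137e-5)
(38859 + 48568) + E = (38859 + 48568) + 1/23182 = 87427 + 1/23182 = 2026732715/23182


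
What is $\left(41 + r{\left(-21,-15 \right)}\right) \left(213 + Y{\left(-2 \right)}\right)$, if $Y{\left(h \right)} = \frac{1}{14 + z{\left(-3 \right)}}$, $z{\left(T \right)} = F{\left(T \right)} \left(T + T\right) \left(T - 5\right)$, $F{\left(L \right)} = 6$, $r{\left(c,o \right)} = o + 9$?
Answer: $\frac{2251445}{302} \approx 7455.1$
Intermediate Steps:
$r{\left(c,o \right)} = 9 + o$
$z{\left(T \right)} = 12 T \left(-5 + T\right)$ ($z{\left(T \right)} = 6 \left(T + T\right) \left(T - 5\right) = 6 \cdot 2 T \left(-5 + T\right) = 12 T \left(-5 + T\right)$)
$Y{\left(h \right)} = \frac{1}{302}$ ($Y{\left(h \right)} = \frac{1}{14 + 12 \left(-3\right) \left(-5 - 3\right)} = \frac{1}{14 + 12 \left(-3\right) \left(-8\right)} = \frac{1}{14 + 288} = \frac{1}{302}$)
$\left(41 + r{\left(-21,-15 \right)}\right) \left(213 + Y{\left(-2 \right)}\right) = \left(41 + \left(9 - 15\right)\right) \left(213 + \frac{1}{302}\right) = \left(41 - 6\right) \frac{64327}{302} = 35 \cdot \frac{64327}{302} = \frac{2251445}{302}$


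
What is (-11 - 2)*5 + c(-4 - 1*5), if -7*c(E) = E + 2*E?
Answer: -428/7 ≈ -61.143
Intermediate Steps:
c(E) = -3*E/7 (c(E) = -(E + 2*E)/7 = -3*E/7)
(-11 - 2)*5 + c(-4 - 1*5) = (-11 - 2)*5 - 3*(-4 - 1*5)/7 = -13*5 - 3*(-4 - 5)/7 = -65 - 3/7*(-9) = -65 + 27/7 = -428/7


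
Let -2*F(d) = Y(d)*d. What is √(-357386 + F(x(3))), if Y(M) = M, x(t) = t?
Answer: I*√1429562/2 ≈ 597.82*I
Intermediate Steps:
F(d) = -d²/2 (F(d) = -d*d/2 = -d²/2)
√(-357386 + F(x(3))) = √(-357386 - ½*3²) = √(-357386 - ½*9) = √(-357386 - 9/2) = √(-714781/2) = I*√1429562/2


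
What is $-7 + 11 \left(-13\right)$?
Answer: $-150$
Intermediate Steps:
$-7 + 11 \left(-13\right) = -7 - 143 = -150$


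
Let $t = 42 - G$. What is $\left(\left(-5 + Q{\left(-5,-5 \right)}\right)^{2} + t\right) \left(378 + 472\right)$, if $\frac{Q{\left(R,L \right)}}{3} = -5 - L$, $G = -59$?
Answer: $107100$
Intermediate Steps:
$t = 101$ ($t = 42 - -59 = 42 + 59 = 101$)
$Q{\left(R,L \right)} = -15 - 3 L$ ($Q{\left(R,L \right)} = 3 \left(-5 - L\right) = -15 - 3 L$)
$\left(\left(-5 + Q{\left(-5,-5 \right)}\right)^{2} + t\right) \left(378 + 472\right) = \left(\left(-5 - 0\right)^{2} + 101\right) \left(378 + 472\right) = \left(\left(-5 + \left(-15 + 15\right)\right)^{2} + 101\right) 850 = \left(\left(-5 + 0\right)^{2} + 101\right) 850 = \left(\left(-5\right)^{2} + 101\right) 850 = \left(25 + 101\right) 850 = 126 \cdot 850 = 107100$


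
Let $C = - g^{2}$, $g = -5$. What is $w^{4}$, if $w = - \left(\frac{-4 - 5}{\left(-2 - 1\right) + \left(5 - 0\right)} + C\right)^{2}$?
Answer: $\frac{146830437604321}{256} \approx 5.7356 \cdot 10^{11}$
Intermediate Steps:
$C = -25$ ($C = - \left(-5\right)^{2} = \left(-1\right) 25 = -25$)
$w = - \frac{3481}{4}$ ($w = - \left(\frac{-4 - 5}{\left(-2 - 1\right) + \left(5 - 0\right)} - 25\right)^{2} = - \left(- \frac{9}{\left(-2 - 1\right) + \left(5 + 0\right)} - 25\right)^{2} = - \left(- \frac{9}{-3 + 5} - 25\right)^{2} = - \left(- \frac{9}{2} - 25\right)^{2} = - \left(- \frac{59}{2}\right)^{2} = \left(-1\right) \frac{3481}{4} = - \frac{3481}{4} \approx -870.25$)
$w^{4} = \left(- \frac{3481}{4}\right)^{4} = \frac{146830437604321}{256}$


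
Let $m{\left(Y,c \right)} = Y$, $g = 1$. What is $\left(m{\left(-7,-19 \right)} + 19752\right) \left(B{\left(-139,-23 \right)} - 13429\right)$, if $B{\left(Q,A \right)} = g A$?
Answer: $-265609740$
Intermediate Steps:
$B{\left(Q,A \right)} = A$ ($B{\left(Q,A \right)} = 1 A = A$)
$\left(m{\left(-7,-19 \right)} + 19752\right) \left(B{\left(-139,-23 \right)} - 13429\right) = \left(-7 + 19752\right) \left(-23 - 13429\right) = 19745 \left(-13452\right) = -265609740$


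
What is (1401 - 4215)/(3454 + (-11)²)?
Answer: -2814/3575 ≈ -0.78713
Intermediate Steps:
(1401 - 4215)/(3454 + (-11)²) = -2814/(3454 + 121) = -2814/3575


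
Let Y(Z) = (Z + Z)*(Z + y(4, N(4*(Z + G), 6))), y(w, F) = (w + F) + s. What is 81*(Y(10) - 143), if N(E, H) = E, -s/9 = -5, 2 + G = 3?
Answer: 155277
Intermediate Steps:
G = 1 (G = -2 + 3 = 1)
s = 45 (s = -9*(-5) = 45)
y(w, F) = 45 + F + w (y(w, F) = (w + F) + 45 = (F + w) + 45 = 45 + F + w)
Y(Z) = 2*Z*(53 + 5*Z) (Y(Z) = (Z + Z)*(Z + (45 + 4*(Z + 1) + 4)) = (2*Z)*(Z + (45 + 4*(1 + Z) + 4)) = (2*Z)*(Z + (45 + (4 + 4*Z) + 4)) = (2*Z)*(Z + (53 + 4*Z)) = (2*Z)*(53 + 5*Z) = 2*Z*(53 + 5*Z))
81*(Y(10) - 143) = 81*(2*10*(53 + 5*10) - 143) = 81*(2*10*(53 + 50) - 143) = 81*(2*10*103 - 143) = 81*(2060 - 143) = 81*1917 = 155277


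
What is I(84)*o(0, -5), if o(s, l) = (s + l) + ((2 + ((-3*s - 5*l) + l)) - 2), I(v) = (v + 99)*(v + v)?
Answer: 461160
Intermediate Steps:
I(v) = 2*v*(99 + v) (I(v) = (99 + v)*(2*v) = 2*v*(99 + v))
o(s, l) = -3*l - 2*s (o(s, l) = (l + s) + ((2 + ((-5*l - 3*s) + l)) - 2) = (l + s) + ((2 + (-4*l - 3*s)) - 2) = (l + s) + ((2 - 4*l - 3*s) - 2) = (l + s) + (-4*l - 3*s) = -3*l - 2*s)
I(84)*o(0, -5) = (2*84*(99 + 84))*(-3*(-5) - 2*0) = (2*84*183)*(15 + 0) = 30744*15 = 461160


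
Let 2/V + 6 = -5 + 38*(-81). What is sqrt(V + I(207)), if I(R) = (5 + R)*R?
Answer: sqrt(418737654986)/3089 ≈ 209.49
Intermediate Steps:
I(R) = R*(5 + R)
V = -2/3089 (V = 2/(-6 + (-5 + 38*(-81))) = 2/(-6 + (-5 - 3078)) = 2/(-6 - 3083) = 2/(-3089) = 2*(-1/3089) = -2/3089 ≈ -0.00064746)
sqrt(V + I(207)) = sqrt(-2/3089 + 207*(5 + 207)) = sqrt(-2/3089 + 207*212) = sqrt(-2/3089 + 43884) = sqrt(135557674/3089) = sqrt(418737654986)/3089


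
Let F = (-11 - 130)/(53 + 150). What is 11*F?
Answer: -1551/203 ≈ -7.6404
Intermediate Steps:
F = -141/203 ≈ -0.69458
11*F = 11*(-141/203) = -1551/203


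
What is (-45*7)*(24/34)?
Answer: -3780/17 ≈ -222.35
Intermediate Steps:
(-45*7)*(24/34) = -7560/34 = -315*12/17 = -3780/17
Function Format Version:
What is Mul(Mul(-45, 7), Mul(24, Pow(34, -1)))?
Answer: Rational(-3780, 17) ≈ -222.35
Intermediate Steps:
Mul(Mul(-45, 7), Mul(24, Pow(34, -1))) = Mul(-315, Mul(24, Rational(1, 34))) = Mul(-315, Rational(12, 17)) = Rational(-3780, 17)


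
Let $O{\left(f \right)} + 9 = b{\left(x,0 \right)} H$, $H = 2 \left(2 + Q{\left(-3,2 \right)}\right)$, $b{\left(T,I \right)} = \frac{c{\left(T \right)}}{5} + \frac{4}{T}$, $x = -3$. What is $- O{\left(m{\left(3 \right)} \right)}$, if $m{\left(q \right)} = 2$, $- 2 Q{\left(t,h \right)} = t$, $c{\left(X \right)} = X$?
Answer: $\frac{338}{15} \approx 22.533$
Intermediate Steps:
$Q{\left(t,h \right)} = - \frac{t}{2}$
$b{\left(T,I \right)} = \frac{4}{T} + \frac{T}{5}$ ($b{\left(T,I \right)} = \frac{T}{5} + \frac{4}{T} = \frac{4}{T} + \frac{T}{5}$)
$H = 7$ ($H = 2 \left(2 - - \frac{3}{2}\right) = 2 \left(2 + \frac{3}{2}\right) = 2 \cdot \frac{7}{2} = 7$)
$O{\left(f \right)} = - \frac{338}{15}$ ($O{\left(f \right)} = -9 + \left(\frac{4}{-3} + \frac{1}{5} \left(-3\right)\right) 7 = -9 + \left(4 \left(- \frac{1}{3}\right) - \frac{3}{5}\right) 7 = -9 + \left(- \frac{4}{3} - \frac{3}{5}\right) 7 = -9 - \frac{203}{15} = - \frac{338}{15}$)
$- O{\left(m{\left(3 \right)} \right)} = \left(-1\right) \left(- \frac{338}{15}\right) = \frac{338}{15}$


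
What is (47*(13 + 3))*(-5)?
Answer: -3760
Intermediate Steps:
(47*(13 + 3))*(-5) = (47*16)*(-5) = 752*(-5) = -3760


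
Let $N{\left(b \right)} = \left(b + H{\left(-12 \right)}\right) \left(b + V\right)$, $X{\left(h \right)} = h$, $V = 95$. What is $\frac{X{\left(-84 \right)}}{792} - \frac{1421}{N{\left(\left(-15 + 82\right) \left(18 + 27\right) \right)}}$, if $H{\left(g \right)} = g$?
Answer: $- \frac{23618}{222365} \approx -0.10621$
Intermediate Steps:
$N{\left(b \right)} = \left(-12 + b\right) \left(95 + b\right)$ ($N{\left(b \right)} = \left(b - 12\right) \left(b + 95\right) = \left(-12 + b\right) \left(95 + b\right)$)
$\frac{X{\left(-84 \right)}}{792} - \frac{1421}{N{\left(\left(-15 + 82\right) \left(18 + 27\right) \right)}} = - \frac{84}{792} - \frac{1421}{-1140 + \left(\left(-15 + 82\right) \left(18 + 27\right)\right)^{2} + 83 \left(-15 + 82\right) \left(18 + 27\right)} = \left(-84\right) \frac{1}{792} - \frac{1421}{-1140 + \left(67 \cdot 45\right)^{2} + 83 \cdot 67 \cdot 45} = - \frac{7}{66} - \frac{1421}{-1140 + 3015^{2} + 83 \cdot 3015} = - \frac{7}{66} - \frac{1421}{-1140 + 9090225 + 250245} = - \frac{7}{66} - \frac{1421}{9339330} = - \frac{7}{66} - \frac{203}{1334190} = - \frac{23618}{222365}$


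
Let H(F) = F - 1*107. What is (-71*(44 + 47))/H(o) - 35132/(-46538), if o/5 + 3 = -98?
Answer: 161091401/14240628 ≈ 11.312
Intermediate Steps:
o = -505 (o = -15 + 5*(-98) = -15 - 490 = -505)
H(F) = -107 + F (H(F) = F - 107 = -107 + F)
(-71*(44 + 47))/H(o) - 35132/(-46538) = (-71*(44 + 47))/(-107 - 505) - 35132/(-46538) = -71*91/(-612) - 35132*(-1/46538) = -6461*(-1/612) + 17566/23269 = 6461/612 + 17566/23269 = 161091401/14240628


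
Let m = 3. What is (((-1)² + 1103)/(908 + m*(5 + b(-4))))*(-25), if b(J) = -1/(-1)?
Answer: -13800/463 ≈ -29.806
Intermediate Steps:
b(J) = 1 (b(J) = -1*(-1) = 1)
(((-1)² + 1103)/(908 + m*(5 + b(-4))))*(-25) = (((-1)² + 1103)/(908 + 3*(5 + 1)))*(-25) = ((1 + 1103)/(908 + 3*6))*(-25) = (1104/(908 + 18))*(-25) = (1104/926)*(-25) = (1104*(1/926))*(-25) = (552/463)*(-25) = -13800/463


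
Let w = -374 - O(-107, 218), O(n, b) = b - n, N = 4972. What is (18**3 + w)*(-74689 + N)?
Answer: -357857361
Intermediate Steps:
w = -699 (w = -374 - (218 - 1*(-107)) = -374 - (218 + 107) = -374 - 1*325 = -374 - 325 = -699)
(18**3 + w)*(-74689 + N) = (18**3 - 699)*(-74689 + 4972) = (5832 - 699)*(-69717) = 5133*(-69717) = -357857361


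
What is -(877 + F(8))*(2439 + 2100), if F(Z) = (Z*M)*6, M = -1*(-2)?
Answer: -4416447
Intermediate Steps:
M = 2
F(Z) = 12*Z (F(Z) = (Z*2)*6 = (2*Z)*6 = 12*Z)
-(877 + F(8))*(2439 + 2100) = -(877 + 12*8)*(2439 + 2100) = -(877 + 96)*4539 = -973*4539 = -1*4416447 = -4416447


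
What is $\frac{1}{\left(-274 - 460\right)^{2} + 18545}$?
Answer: $\frac{1}{557301} \approx 1.7944 \cdot 10^{-6}$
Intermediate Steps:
$\frac{1}{\left(-274 - 460\right)^{2} + 18545} = \frac{1}{\left(-734\right)^{2} + 18545} = \frac{1}{538756 + 18545} = \frac{1}{557301}$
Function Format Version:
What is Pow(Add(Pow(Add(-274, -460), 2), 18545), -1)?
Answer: Rational(1, 557301) ≈ 1.7944e-6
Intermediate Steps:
Pow(Add(Pow(Add(-274, -460), 2), 18545), -1) = Pow(Add(Pow(-734, 2), 18545), -1) = Pow(Add(538756, 18545), -1) = Pow(557301, -1) = Rational(1, 557301)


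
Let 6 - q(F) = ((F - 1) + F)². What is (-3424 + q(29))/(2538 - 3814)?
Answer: 6667/1276 ≈ 5.2249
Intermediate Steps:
q(F) = 6 - (-1 + 2*F)² (q(F) = 6 - ((F - 1) + F)² = 6 - ((-1 + F) + F)² = 6 - (-1 + 2*F)²)
(-3424 + q(29))/(2538 - 3814) = (-3424 + (6 - (-1 + 2*29)²))/(2538 - 3814) = (-3424 + (6 - (-1 + 58)²))/(-1276) = (-3424 + (6 - 1*57²))*(-1/1276) = (-3424 + (6 - 1*3249))*(-1/1276) = (-3424 + (6 - 3249))*(-1/1276) = (-3424 - 3243)*(-1/1276) = -6667*(-1/1276) = 6667/1276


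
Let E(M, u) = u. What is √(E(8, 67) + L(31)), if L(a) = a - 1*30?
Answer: 2*√17 ≈ 8.2462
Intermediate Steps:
L(a) = -30 + a (L(a) = a - 30 = -30 + a)
√(E(8, 67) + L(31)) = √(67 + (-30 + 31)) = √(67 + 1) = √68 = 2*√17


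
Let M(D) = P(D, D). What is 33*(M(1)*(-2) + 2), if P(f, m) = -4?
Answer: 330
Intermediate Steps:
M(D) = -4
33*(M(1)*(-2) + 2) = 33*(-4*(-2) + 2) = 33*(8 + 2) = 33*10 = 330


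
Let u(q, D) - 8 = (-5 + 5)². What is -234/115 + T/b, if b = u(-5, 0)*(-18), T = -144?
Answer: -119/115 ≈ -1.0348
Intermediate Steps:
u(q, D) = 8 (u(q, D) = 8 + (-5 + 5)² = 8 + 0² = 8 + 0 = 8)
b = -144 (b = 8*(-18) = -144)
-234/115 + T/b = -234/115 - 144/(-144) = -234*1/115 - 144*(-1/144) = -234/115 + 1 = -119/115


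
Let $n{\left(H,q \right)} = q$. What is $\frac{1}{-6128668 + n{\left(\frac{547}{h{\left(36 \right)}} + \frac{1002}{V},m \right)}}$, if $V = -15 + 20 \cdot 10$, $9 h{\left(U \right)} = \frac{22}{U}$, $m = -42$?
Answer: $- \frac{1}{6128710} \approx -1.6317 \cdot 10^{-7}$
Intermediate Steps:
$h{\left(U \right)} = \frac{22}{9 U}$ ($h{\left(U \right)} = \frac{22 \frac{1}{U}}{9} = \frac{22}{9 U}$)
$V = 185$ ($V = -15 + 200 = 185$)
$\frac{1}{-6128668 + n{\left(\frac{547}{h{\left(36 \right)}} + \frac{1002}{V},m \right)}} = \frac{1}{-6128668 - 42} = \frac{1}{-6128710} = - \frac{1}{6128710}$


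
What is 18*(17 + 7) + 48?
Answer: 480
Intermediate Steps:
18*(17 + 7) + 48 = 18*24 + 48 = 432 + 48 = 480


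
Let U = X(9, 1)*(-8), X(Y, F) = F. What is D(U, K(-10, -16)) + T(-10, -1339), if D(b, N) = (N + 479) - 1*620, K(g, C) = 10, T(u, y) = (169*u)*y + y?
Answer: 2261440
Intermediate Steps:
T(u, y) = y + 169*u*y (T(u, y) = 169*u*y + y = y + 169*u*y)
U = -8 (U = 1*(-8) = -8)
D(b, N) = -141 + N (D(b, N) = (479 + N) - 620 = -141 + N)
D(U, K(-10, -16)) + T(-10, -1339) = (-141 + 10) - 1339*(1 + 169*(-10)) = -131 - 1339*(1 - 1690) = -131 - 1339*(-1689) = -131 + 2261571 = 2261440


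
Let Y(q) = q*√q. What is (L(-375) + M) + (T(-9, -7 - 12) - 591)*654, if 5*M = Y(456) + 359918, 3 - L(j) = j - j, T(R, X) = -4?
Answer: -1585717/5 + 912*√114/5 ≈ -3.1520e+5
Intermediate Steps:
Y(q) = q^(3/2)
L(j) = 3 (L(j) = 3 - (j - j) = 3 - 1*0 = 3 + 0 = 3)
M = 359918/5 + 912*√114/5 (M = (456^(3/2) + 359918)/5 = (912*√114 + 359918)/5 = (359918 + 912*√114)/5 = 359918/5 + 912*√114/5 ≈ 73931.)
(L(-375) + M) + (T(-9, -7 - 12) - 591)*654 = (3 + (359918/5 + 912*√114/5)) + (-4 - 591)*654 = (359933/5 + 912*√114/5) - 595*654 = (359933/5 + 912*√114/5) - 389130 = -1585717/5 + 912*√114/5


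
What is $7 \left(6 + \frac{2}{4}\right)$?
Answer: $\frac{91}{2} \approx 45.5$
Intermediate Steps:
$7 \left(6 + \frac{2}{4}\right) = 7 \left(6 + 2 \cdot \frac{1}{4}\right) = 7 \left(6 + \frac{1}{2}\right) = 7 \cdot \frac{13}{2} = \frac{91}{2}$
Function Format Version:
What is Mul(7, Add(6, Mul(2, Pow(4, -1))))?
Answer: Rational(91, 2) ≈ 45.500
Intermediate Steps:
Mul(7, Add(6, Mul(2, Pow(4, -1)))) = Mul(7, Add(6, Mul(2, Rational(1, 4)))) = Mul(7, Add(6, Rational(1, 2))) = Mul(7, Rational(13, 2)) = Rational(91, 2)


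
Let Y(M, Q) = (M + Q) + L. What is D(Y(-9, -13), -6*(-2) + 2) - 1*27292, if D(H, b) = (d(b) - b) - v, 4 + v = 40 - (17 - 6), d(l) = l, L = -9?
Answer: -27317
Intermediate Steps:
v = 25 (v = -4 + (40 - (17 - 6)) = -4 + (40 - 1*11) = -4 + (40 - 11) = -4 + 29 = 25)
Y(M, Q) = -9 + M + Q (Y(M, Q) = (M + Q) - 9 = -9 + M + Q)
D(H, b) = -25 (D(H, b) = (b - b) - 1*25 = 0 - 25 = -25)
D(Y(-9, -13), -6*(-2) + 2) - 1*27292 = -25 - 1*27292 = -25 - 27292 = -27317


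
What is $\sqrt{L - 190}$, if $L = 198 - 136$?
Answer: $8 i \sqrt{2} \approx 11.314 i$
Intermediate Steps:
$L = 62$
$\sqrt{L - 190} = \sqrt{62 - 190} = \sqrt{-128} = 8 i \sqrt{2}$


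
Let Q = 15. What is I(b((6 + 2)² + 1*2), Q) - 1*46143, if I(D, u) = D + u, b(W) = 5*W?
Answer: -45798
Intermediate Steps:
I(b((6 + 2)² + 1*2), Q) - 1*46143 = (5*((6 + 2)² + 1*2) + 15) - 1*46143 = (5*(8² + 2) + 15) - 46143 = (5*(64 + 2) + 15) - 46143 = (5*66 + 15) - 46143 = (330 + 15) - 46143 = 345 - 46143 = -45798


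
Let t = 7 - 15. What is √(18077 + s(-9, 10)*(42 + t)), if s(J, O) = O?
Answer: √18417 ≈ 135.71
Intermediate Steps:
t = -8
√(18077 + s(-9, 10)*(42 + t)) = √(18077 + 10*(42 - 8)) = √(18077 + 10*34) = √(18077 + 340) = √18417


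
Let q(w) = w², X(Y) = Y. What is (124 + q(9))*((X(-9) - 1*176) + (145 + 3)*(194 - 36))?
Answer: 4755795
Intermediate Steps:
(124 + q(9))*((X(-9) - 1*176) + (145 + 3)*(194 - 36)) = (124 + 9²)*((-9 - 1*176) + (145 + 3)*(194 - 36)) = (124 + 81)*((-9 - 176) + 148*158) = 205*(-185 + 23384) = 205*23199 = 4755795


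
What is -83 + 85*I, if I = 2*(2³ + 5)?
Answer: 2127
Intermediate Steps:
I = 26 (I = 2*(8 + 5) = 2*13 = 26)
-83 + 85*I = -83 + 85*26 = -83 + 2210 = 2127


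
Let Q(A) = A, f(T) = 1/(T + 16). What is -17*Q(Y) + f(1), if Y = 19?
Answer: -5490/17 ≈ -322.94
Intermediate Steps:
f(T) = 1/(16 + T)
-17*Q(Y) + f(1) = -17*19 + 1/(16 + 1) = -323 + 1/17 = -5490/17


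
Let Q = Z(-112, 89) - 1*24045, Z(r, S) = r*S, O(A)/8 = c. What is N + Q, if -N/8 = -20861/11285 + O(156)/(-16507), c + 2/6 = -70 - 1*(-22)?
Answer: -18999817732457/558844485 ≈ -33998.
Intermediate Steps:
c = -145/3 (c = -⅓ + (-70 - 1*(-22)) = -⅓ + (-70 + 22) = -⅓ - 48 = -145/3 ≈ -48.333)
O(A) = -1160/3 (O(A) = 8*(-145/3) = -1160/3)
Z(r, S) = S*r
N = 8159735848/558844485 (N = -8*(-20861/11285 - 1160/3/(-16507)) = -8*(-20861*1/11285 - 1160/3*(-1/16507)) = -8*(-20861/11285 + 1160/49521) = -8*(-1019966981/558844485) = 8159735848/558844485 ≈ 14.601)
Q = -34013 (Q = 89*(-112) - 1*24045 = -9968 - 24045 = -34013)
N + Q = 8159735848/558844485 - 34013 = -18999817732457/558844485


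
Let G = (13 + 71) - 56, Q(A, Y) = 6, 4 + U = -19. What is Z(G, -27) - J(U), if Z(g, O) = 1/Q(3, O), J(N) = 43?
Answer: -257/6 ≈ -42.833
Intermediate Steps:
U = -23 (U = -4 - 19 = -23)
G = 28 (G = 84 - 56 = 28)
Z(g, O) = ⅙ (Z(g, O) = 1/6 = ⅙)
Z(G, -27) - J(U) = ⅙ - 1*43 = ⅙ - 43 = -257/6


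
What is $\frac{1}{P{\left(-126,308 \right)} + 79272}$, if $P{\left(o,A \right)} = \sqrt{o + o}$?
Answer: $\frac{2202}{174556951} - \frac{i \sqrt{7}}{1047341706} \approx 1.2615 \cdot 10^{-5} - 2.5262 \cdot 10^{-9} i$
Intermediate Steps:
$P{\left(o,A \right)} = \sqrt{2} \sqrt{o}$ ($P{\left(o,A \right)} = \sqrt{2 o} = \sqrt{2} \sqrt{o}$)
$\frac{1}{P{\left(-126,308 \right)} + 79272} = \frac{1}{\sqrt{2} \sqrt{-126} + 79272} = \frac{1}{\sqrt{2} \cdot 3 i \sqrt{14} + 79272} = \frac{1}{6 i \sqrt{7} + 79272} = \frac{1}{79272 + 6 i \sqrt{7}}$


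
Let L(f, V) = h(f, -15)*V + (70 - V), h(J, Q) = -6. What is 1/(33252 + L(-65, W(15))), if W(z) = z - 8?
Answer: 1/33273 ≈ 3.0054e-5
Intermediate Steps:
W(z) = -8 + z
L(f, V) = 70 - 7*V (L(f, V) = -6*V + (70 - V) = 70 - 7*V)
1/(33252 + L(-65, W(15))) = 1/(33252 + (70 - 7*(-8 + 15))) = 1/(33252 + (70 - 7*7)) = 1/(33252 + (70 - 49)) = 1/(33252 + 21) = 1/33273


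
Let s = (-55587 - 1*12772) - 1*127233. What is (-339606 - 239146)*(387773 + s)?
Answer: -111225138112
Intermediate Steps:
s = -195592 (s = (-55587 - 12772) - 127233 = -68359 - 127233 = -195592)
(-339606 - 239146)*(387773 + s) = (-339606 - 239146)*(387773 - 195592) = -578752*192181 = -111225138112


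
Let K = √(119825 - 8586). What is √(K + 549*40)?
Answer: √(21960 + √111239) ≈ 149.31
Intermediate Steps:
K = √111239 ≈ 333.52
√(K + 549*40) = √(√111239 + 549*40) = √(√111239 + 21960) = √(21960 + √111239)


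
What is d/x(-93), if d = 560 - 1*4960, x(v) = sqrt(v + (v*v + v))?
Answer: -4400*sqrt(8463)/8463 ≈ -47.829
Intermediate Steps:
x(v) = sqrt(v**2 + 2*v) (x(v) = sqrt(v + (v**2 + v)) = sqrt(v + (v + v**2)) = sqrt(v**2 + 2*v))
d = -4400 (d = 560 - 4960 = -4400)
d/x(-93) = -4400*sqrt(8463)/8463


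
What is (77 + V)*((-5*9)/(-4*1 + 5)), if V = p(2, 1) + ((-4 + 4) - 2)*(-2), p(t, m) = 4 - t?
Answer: -3735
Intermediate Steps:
V = 6 (V = (4 - 1*2) + ((-4 + 4) - 2)*(-2) = (4 - 2) + (0 - 2)*(-2) = 2 - 2*(-2) = 2 + 4 = 6)
(77 + V)*((-5*9)/(-4*1 + 5)) = (77 + 6)*((-5*9)/(-4*1 + 5)) = 83*(-45/(-4 + 5)) = 83*(-45/1) = 83*(-45*1) = 83*(-45) = -3735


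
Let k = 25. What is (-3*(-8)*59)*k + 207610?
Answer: 243010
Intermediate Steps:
(-3*(-8)*59)*k + 207610 = (-3*(-8)*59)*25 + 207610 = (24*59)*25 + 207610 = 1416*25 + 207610 = 35400 + 207610 = 243010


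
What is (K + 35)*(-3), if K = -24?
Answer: -33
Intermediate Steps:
(K + 35)*(-3) = (-24 + 35)*(-3) = 11*(-3) = -33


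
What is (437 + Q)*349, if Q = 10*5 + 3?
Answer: 171010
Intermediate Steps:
Q = 53 (Q = 50 + 3 = 53)
(437 + Q)*349 = (437 + 53)*349 = 490*349 = 171010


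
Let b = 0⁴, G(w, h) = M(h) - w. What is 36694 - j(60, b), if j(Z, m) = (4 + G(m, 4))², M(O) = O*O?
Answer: 36294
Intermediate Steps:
M(O) = O²
G(w, h) = h² - w
b = 0
j(Z, m) = (20 - m)² (j(Z, m) = (4 + (4² - m))² = (4 + (16 - m))² = (20 - m)²)
36694 - j(60, b) = 36694 - (-20 + 0)² = 36694 - 1*(-20)² = 36694 - 1*400 = 36694 - 400 = 36294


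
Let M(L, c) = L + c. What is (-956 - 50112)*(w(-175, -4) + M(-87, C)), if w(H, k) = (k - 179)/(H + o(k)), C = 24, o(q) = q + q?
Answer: 3166216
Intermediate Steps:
o(q) = 2*q
w(H, k) = (-179 + k)/(H + 2*k) (w(H, k) = (k - 179)/(H + 2*k) = (-179 + k)/(H + 2*k))
(-956 - 50112)*(w(-175, -4) + M(-87, C)) = (-956 - 50112)*((-179 - 4)/(-175 + 2*(-4)) + (-87 + 24)) = -51068*(-183/(-175 - 8) - 63) = -51068*(-183/(-183) - 63) = -51068*(-1/183*(-183) - 63) = -51068*(1 - 63) = -51068*(-62) = 3166216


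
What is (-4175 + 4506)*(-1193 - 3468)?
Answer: -1542791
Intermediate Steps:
(-4175 + 4506)*(-1193 - 3468) = 331*(-4661) = -1542791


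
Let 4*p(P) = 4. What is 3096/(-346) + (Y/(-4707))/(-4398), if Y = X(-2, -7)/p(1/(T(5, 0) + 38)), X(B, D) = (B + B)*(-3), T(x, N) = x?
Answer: -5340957242/596889963 ≈ -8.9480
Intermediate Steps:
X(B, D) = -6*B (X(B, D) = (2*B)*(-3) = -6*B)
p(P) = 1 (p(P) = (¼)*4 = 1)
Y = 12 (Y = -6*(-2)/1 = 12*1 = 12)
3096/(-346) + (Y/(-4707))/(-4398) = 3096/(-346) + (12/(-4707))/(-4398) = 3096*(-1/346) + (12*(-1/4707))*(-1/4398) = -1548/173 - 4/1569*(-1/4398) = -1548/173 + 2/3450231 = -5340957242/596889963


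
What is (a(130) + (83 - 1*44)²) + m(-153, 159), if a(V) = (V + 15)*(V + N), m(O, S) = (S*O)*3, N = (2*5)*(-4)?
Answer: -58410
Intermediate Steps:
N = -40 (N = 10*(-4) = -40)
m(O, S) = 3*O*S (m(O, S) = (O*S)*3 = 3*O*S)
a(V) = (-40 + V)*(15 + V) (a(V) = (V + 15)*(V - 40) = (15 + V)*(-40 + V) = (-40 + V)*(15 + V))
(a(130) + (83 - 1*44)²) + m(-153, 159) = ((-600 + 130² - 25*130) + (83 - 1*44)²) + 3*(-153)*159 = ((-600 + 16900 - 3250) + (83 - 44)²) - 72981 = (13050 + 39²) - 72981 = (13050 + 1521) - 72981 = 14571 - 72981 = -58410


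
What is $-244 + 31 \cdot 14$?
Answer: $190$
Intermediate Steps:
$-244 + 31 \cdot 14 = -244 + 434 = 190$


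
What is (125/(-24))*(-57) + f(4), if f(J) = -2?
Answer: 2359/8 ≈ 294.88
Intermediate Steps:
(125/(-24))*(-57) + f(4) = (125/(-24))*(-57) - 2 = (125*(-1/24))*(-57) - 2 = -125/24*(-57) - 2 = 2375/8 - 2 = 2359/8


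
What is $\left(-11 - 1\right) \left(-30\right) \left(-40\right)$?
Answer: $-14400$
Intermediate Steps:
$\left(-11 - 1\right) \left(-30\right) \left(-40\right) = \left(-12\right) \left(-30\right) \left(-40\right) = 360 \left(-40\right) = -14400$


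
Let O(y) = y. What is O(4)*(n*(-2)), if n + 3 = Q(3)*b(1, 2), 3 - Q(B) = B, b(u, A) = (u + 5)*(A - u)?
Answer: 24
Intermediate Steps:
b(u, A) = (5 + u)*(A - u)
Q(B) = 3 - B
n = -3 (n = -3 + (3 - 1*3)*(-1*1² - 5*1 + 5*2 + 2*1) = -3 + (3 - 3)*(-1*1 - 5 + 10 + 2) = -3 + 0*(-1 - 5 + 10 + 2) = -3 + 0*6 = -3 + 0 = -3)
O(4)*(n*(-2)) = 4*(-3*(-2)) = 4*6 = 24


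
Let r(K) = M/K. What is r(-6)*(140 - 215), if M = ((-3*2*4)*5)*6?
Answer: -9000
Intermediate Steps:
M = -720 (M = (-6*4*5)*6 = -24*5*6 = -120*6 = -720)
r(K) = -720/K
r(-6)*(140 - 215) = (-720/(-6))*(140 - 215) = -720*(-⅙)*(-75) = 120*(-75) = -9000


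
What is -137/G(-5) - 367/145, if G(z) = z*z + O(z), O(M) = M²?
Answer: -7643/1450 ≈ -5.2710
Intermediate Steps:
G(z) = 2*z² (G(z) = z*z + z² = z² + z² = 2*z²)
-137/G(-5) - 367/145 = -137/(2*(-5)²) - 367/145 = -137/(2*25) - 367*1/145 = -137/50 - 367/145 = -7643/1450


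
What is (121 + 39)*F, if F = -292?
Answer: -46720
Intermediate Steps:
(121 + 39)*F = (121 + 39)*(-292) = 160*(-292) = -46720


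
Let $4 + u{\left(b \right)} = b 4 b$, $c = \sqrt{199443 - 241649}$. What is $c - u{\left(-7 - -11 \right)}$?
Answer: $-60 + i \sqrt{42206} \approx -60.0 + 205.44 i$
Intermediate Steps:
$c = i \sqrt{42206}$ ($c = \sqrt{-42206} = i \sqrt{42206} \approx 205.44 i$)
$u{\left(b \right)} = -4 + 4 b^{2}$ ($u{\left(b \right)} = -4 + b 4 b = -4 + 4 b b = -4 + 4 b^{2}$)
$c - u{\left(-7 - -11 \right)} = i \sqrt{42206} - \left(-4 + 4 \left(-7 - -11\right)^{2}\right) = i \sqrt{42206} - \left(-4 + 4 \left(-7 + 11\right)^{2}\right) = i \sqrt{42206} - \left(-4 + 4 \cdot 4^{2}\right) = i \sqrt{42206} - \left(-4 + 4 \cdot 16\right) = i \sqrt{42206} - \left(-4 + 64\right) = i \sqrt{42206} - 60 = -60 + i \sqrt{42206}$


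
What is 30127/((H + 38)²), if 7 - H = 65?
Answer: 30127/400 ≈ 75.318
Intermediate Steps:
H = -58 (H = 7 - 1*65 = 7 - 65 = -58)
30127/((H + 38)²) = 30127/((-58 + 38)²) = 30127/((-20)²) = 30127/400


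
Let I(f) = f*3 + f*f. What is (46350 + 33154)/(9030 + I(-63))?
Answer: 39752/6405 ≈ 6.2064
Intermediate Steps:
I(f) = f**2 + 3*f (I(f) = 3*f + f**2 = f**2 + 3*f)
(46350 + 33154)/(9030 + I(-63)) = (46350 + 33154)/(9030 - 63*(3 - 63)) = 79504/(9030 - 63*(-60)) = 79504/(9030 + 3780) = 79504/12810 = 79504*(1/12810) = 39752/6405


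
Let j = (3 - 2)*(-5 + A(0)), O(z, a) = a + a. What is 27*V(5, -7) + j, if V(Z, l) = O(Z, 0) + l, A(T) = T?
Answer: -194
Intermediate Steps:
O(z, a) = 2*a
V(Z, l) = l (V(Z, l) = 2*0 + l = 0 + l = l)
j = -5 (j = (3 - 2)*(-5 + 0) = 1*(-5) = -5)
27*V(5, -7) + j = 27*(-7) - 5 = -189 - 5 = -194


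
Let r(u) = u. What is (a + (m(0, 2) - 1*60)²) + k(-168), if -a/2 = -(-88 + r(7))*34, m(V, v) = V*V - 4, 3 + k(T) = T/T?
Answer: -1414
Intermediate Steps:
k(T) = -2 (k(T) = -3 + T/T = -3 + 1 = -2)
m(V, v) = -4 + V² (m(V, v) = V² - 4 = -4 + V²)
a = -5508 (a = -(-2)*(-88 + 7)*34 = -(-2)*(-81*34) = -(-2)*(-2754) = -2*2754 = -5508)
(a + (m(0, 2) - 1*60)²) + k(-168) = (-5508 + ((-4 + 0²) - 1*60)²) - 2 = (-5508 + ((-4 + 0) - 60)²) - 2 = (-5508 + (-4 - 60)²) - 2 = (-5508 + (-64)²) - 2 = (-5508 + 4096) - 2 = -1412 - 2 = -1414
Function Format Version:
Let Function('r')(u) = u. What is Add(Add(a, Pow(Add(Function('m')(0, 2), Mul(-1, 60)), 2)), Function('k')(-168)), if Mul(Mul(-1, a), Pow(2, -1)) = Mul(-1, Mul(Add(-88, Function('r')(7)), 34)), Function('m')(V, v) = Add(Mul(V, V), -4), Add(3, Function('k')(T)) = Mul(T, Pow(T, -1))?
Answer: -1414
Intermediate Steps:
Function('k')(T) = -2 (Function('k')(T) = Add(-3, Mul(T, Pow(T, -1))) = Add(-3, 1) = -2)
Function('m')(V, v) = Add(-4, Pow(V, 2)) (Function('m')(V, v) = Add(Pow(V, 2), -4) = Add(-4, Pow(V, 2)))
a = -5508 (a = Mul(-2, Mul(-1, Mul(Add(-88, 7), 34))) = Mul(-2, Mul(-1, Mul(-81, 34))) = Mul(-2, Mul(-1, -2754)) = Mul(-2, 2754) = -5508)
Add(Add(a, Pow(Add(Function('m')(0, 2), Mul(-1, 60)), 2)), Function('k')(-168)) = Add(Add(-5508, Pow(Add(Add(-4, Pow(0, 2)), Mul(-1, 60)), 2)), -2) = Add(Add(-5508, Pow(Add(Add(-4, 0), -60), 2)), -2) = Add(Add(-5508, Pow(Add(-4, -60), 2)), -2) = Add(Add(-5508, Pow(-64, 2)), -2) = Add(Add(-5508, 4096), -2) = Add(-1412, -2) = -1414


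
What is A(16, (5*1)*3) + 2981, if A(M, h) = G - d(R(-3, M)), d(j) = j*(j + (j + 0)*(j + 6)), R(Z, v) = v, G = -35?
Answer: -2942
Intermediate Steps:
d(j) = j*(j + j*(6 + j))
A(M, h) = -35 - M²*(7 + M)
A(16, (5*1)*3) + 2981 = (-35 - 1*16²*(7 + 16)) + 2981 = (-35 - 1*256*23) + 2981 = (-35 - 5888) + 2981 = -5923 + 2981 = -2942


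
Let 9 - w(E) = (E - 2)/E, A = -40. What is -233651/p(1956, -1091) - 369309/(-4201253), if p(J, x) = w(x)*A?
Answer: 1071083922104333/1466405347120 ≈ 730.42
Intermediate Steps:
w(E) = 9 - (-2 + E)/E (w(E) = 9 - (E - 2)/E = 9 - (-2 + E)/E)
p(J, x) = -320 - 80/x (p(J, x) = (8 + 2/x)*(-40) = -320 - 80/x)
-233651/p(1956, -1091) - 369309/(-4201253) = -233651/(-320 - 80/(-1091)) - 369309/(-4201253) = -233651/(-320 - 80*(-1/1091)) - 369309*(-1/4201253) = -233651/(-320 + 80/1091) + 369309/4201253 = -233651/(-349040/1091) + 369309/4201253 = -233651*(-1091/349040) + 369309/4201253 = 254913241/349040 + 369309/4201253 = 1071083922104333/1466405347120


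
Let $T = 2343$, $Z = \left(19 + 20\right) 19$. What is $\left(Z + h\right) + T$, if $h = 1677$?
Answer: $4761$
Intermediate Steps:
$Z = 741$ ($Z = 39 \cdot 19 = 741$)
$\left(Z + h\right) + T = \left(741 + 1677\right) + 2343 = 2418 + 2343 = 4761$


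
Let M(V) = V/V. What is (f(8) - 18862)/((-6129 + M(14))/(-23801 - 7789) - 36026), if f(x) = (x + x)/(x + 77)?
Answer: 2532339693/4836734651 ≈ 0.52356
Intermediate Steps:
M(V) = 1
f(x) = 2*x/(77 + x) (f(x) = (2*x)/(77 + x) = 2*x/(77 + x))
(f(8) - 18862)/((-6129 + M(14))/(-23801 - 7789) - 36026) = (2*8/(77 + 8) - 18862)/((-6129 + 1)/(-23801 - 7789) - 36026) = (2*8/85 - 18862)/(-6128/(-31590) - 36026) = (2*8*(1/85) - 18862)/(-6128*(-1/31590) - 36026) = (16/85 - 18862)/(3064/15795 - 36026) = -1603254/(85*(-569027606/15795)) = -1603254/85*(-15795/569027606) = 2532339693/4836734651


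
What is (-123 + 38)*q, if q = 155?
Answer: -13175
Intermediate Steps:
(-123 + 38)*q = (-123 + 38)*155 = -85*155 = -13175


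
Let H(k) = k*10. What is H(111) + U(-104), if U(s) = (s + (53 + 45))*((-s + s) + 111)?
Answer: 444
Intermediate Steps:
H(k) = 10*k
U(s) = 10878 + 111*s (U(s) = (s + 98)*(0 + 111) = (98 + s)*111 = 10878 + 111*s)
H(111) + U(-104) = 10*111 + (10878 + 111*(-104)) = 1110 + (10878 - 11544) = 1110 - 666 = 444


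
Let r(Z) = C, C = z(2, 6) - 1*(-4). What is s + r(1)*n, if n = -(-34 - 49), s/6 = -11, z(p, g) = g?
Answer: 764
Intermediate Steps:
s = -66 (s = 6*(-11) = -66)
n = 83 (n = -1*(-83) = 83)
C = 10 (C = 6 - 1*(-4) = 6 + 4 = 10)
r(Z) = 10
s + r(1)*n = -66 + 10*83 = -66 + 830 = 764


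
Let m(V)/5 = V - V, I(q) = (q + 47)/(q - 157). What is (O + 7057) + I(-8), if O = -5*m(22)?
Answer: 388122/55 ≈ 7056.8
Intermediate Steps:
I(q) = (47 + q)/(-157 + q)
m(V) = 0 (m(V) = 5*(V - V) = 5*0 = 0)
O = 0 (O = -5*0 = 0)
(O + 7057) + I(-8) = (0 + 7057) + (47 - 8)/(-157 - 8) = 7057 + 39/(-165) = 7057 - 1/165*39 = 7057 - 13/55 = 388122/55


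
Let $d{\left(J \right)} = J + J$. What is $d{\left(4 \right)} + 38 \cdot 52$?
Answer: $1984$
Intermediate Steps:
$d{\left(J \right)} = 2 J$
$d{\left(4 \right)} + 38 \cdot 52 = 2 \cdot 4 + 38 \cdot 52 = 8 + 1976 = 1984$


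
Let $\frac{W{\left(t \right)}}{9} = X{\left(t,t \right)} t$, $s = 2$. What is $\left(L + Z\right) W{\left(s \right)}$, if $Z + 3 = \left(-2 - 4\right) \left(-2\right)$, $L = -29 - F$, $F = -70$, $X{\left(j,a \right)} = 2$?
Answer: $1800$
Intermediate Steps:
$L = 41$ ($L = -29 - -70 = -29 + 70 = 41$)
$Z = 9$ ($Z = -3 + \left(-2 - 4\right) \left(-2\right) = -3 - -12 = -3 + 12 = 9$)
$W{\left(t \right)} = 18 t$ ($W{\left(t \right)} = 9 \cdot 2 t = 18 t$)
$\left(L + Z\right) W{\left(s \right)} = \left(41 + 9\right) 18 \cdot 2 = 50 \cdot 36 = 1800$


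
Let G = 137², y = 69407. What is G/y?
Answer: 18769/69407 ≈ 0.27042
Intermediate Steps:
G = 18769
G/y = 18769/69407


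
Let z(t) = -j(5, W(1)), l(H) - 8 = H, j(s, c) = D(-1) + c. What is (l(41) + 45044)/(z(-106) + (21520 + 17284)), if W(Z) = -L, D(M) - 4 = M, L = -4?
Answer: 45093/38797 ≈ 1.1623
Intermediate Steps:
D(M) = 4 + M
W(Z) = 4 (W(Z) = -1*(-4) = 4)
j(s, c) = 3 + c (j(s, c) = (4 - 1) + c = 3 + c)
l(H) = 8 + H
z(t) = -7 (z(t) = -(3 + 4) = -1*7 = -7)
(l(41) + 45044)/(z(-106) + (21520 + 17284)) = ((8 + 41) + 45044)/(-7 + (21520 + 17284)) = (49 + 45044)/(-7 + 38804) = 45093/38797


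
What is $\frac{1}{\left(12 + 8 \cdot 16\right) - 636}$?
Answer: $- \frac{1}{496} \approx -0.0020161$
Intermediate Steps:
$\frac{1}{\left(12 + 8 \cdot 16\right) - 636} = \frac{1}{\left(12 + 128\right) - 636} = \frac{1}{140 - 636} = \frac{1}{-496} = - \frac{1}{496}$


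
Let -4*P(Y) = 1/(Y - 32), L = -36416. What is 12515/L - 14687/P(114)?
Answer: 175428095261/36416 ≈ 4.8173e+6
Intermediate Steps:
P(Y) = -1/(4*(-32 + Y)) (P(Y) = -1/(4*(Y - 32)) = -1/(4*(-32 + Y)))
12515/L - 14687/P(114) = 12515/(-36416) - 14687/((-1/(-128 + 4*114))) = 12515*(-1/36416) - 14687/((-1/(-128 + 456))) = -12515/36416 - 14687/((-1/328)) = -12515/36416 - 14687/((-1*1/328)) = -12515/36416 - 14687/(-1/328) = -12515/36416 - 14687*(-328) = -12515/36416 + 4817336 = 175428095261/36416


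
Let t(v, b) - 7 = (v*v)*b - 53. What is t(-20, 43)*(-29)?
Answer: -497466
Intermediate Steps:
t(v, b) = -46 + b*v² (t(v, b) = 7 + ((v*v)*b - 53) = 7 + (v²*b - 53) = 7 + (b*v² - 53) = 7 + (-53 + b*v²) = -46 + b*v²)
t(-20, 43)*(-29) = (-46 + 43*(-20)²)*(-29) = (-46 + 43*400)*(-29) = (-46 + 17200)*(-29) = 17154*(-29) = -497466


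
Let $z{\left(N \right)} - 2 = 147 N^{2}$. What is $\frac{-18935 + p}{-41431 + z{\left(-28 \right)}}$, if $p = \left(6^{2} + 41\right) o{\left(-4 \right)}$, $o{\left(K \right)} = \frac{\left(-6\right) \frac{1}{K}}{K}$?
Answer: $- \frac{151711}{590552} \approx -0.2569$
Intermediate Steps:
$o{\left(K \right)} = - \frac{6}{K^{2}}$
$z{\left(N \right)} = 2 + 147 N^{2}$
$p = - \frac{231}{8}$ ($p = \left(6^{2} + 41\right) \left(- \frac{6}{16}\right) = \left(36 + 41\right) \left(\left(-6\right) \frac{1}{16}\right) = 77 \left(- \frac{3}{8}\right) = - \frac{231}{8} \approx -28.875$)
$\frac{-18935 + p}{-41431 + z{\left(-28 \right)}} = \frac{-18935 - \frac{231}{8}}{-41431 + \left(2 + 147 \left(-28\right)^{2}\right)} = - \frac{151711}{8 \left(-41431 + \left(2 + 147 \cdot 784\right)\right)} = - \frac{151711}{8 \left(-41431 + \left(2 + 115248\right)\right)} = - \frac{151711}{8 \left(-41431 + 115250\right)} = - \frac{151711}{8 \cdot 73819} = \left(- \frac{151711}{8}\right) \frac{1}{73819} = - \frac{151711}{590552}$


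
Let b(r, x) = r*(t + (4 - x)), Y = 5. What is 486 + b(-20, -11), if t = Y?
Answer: 86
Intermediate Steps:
t = 5
b(r, x) = r*(9 - x) (b(r, x) = r*(5 + (4 - x)) = r*(9 - x))
486 + b(-20, -11) = 486 - 20*(9 - 1*(-11)) = 486 - 20*(9 + 11) = 486 - 20*20 = 486 - 400 = 86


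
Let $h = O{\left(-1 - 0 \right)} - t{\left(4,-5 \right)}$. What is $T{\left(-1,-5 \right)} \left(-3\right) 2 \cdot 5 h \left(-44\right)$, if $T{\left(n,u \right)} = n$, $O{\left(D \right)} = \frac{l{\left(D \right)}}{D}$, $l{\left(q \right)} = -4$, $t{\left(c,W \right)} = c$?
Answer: $0$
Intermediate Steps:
$O{\left(D \right)} = - \frac{4}{D}$
$h = 0$ ($h = - \frac{4}{-1 - 0} - 4 = - \frac{4}{-1 + 0} - 4 = - \frac{4}{-1} - 4 = \left(-4\right) \left(-1\right) - 4 = 4 - 4 = 0$)
$T{\left(-1,-5 \right)} \left(-3\right) 2 \cdot 5 h \left(-44\right) = \left(-1\right) \left(-3\right) 2 \cdot 5 \cdot 0 \left(-44\right) = 3 \cdot 10 \cdot 0 \left(-44\right) = 30 \cdot 0 \left(-44\right) = 0 \left(-44\right) = 0$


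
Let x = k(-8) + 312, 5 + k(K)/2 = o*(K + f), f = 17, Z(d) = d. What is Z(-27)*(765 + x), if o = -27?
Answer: -15687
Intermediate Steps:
k(K) = -928 - 54*K (k(K) = -10 + 2*(-27*(K + 17)) = -10 + 2*(-27*(17 + K)) = -10 + 2*(-459 - 27*K) = -10 + (-918 - 54*K) = -928 - 54*K)
x = -184 (x = (-928 - 54*(-8)) + 312 = (-928 + 432) + 312 = -496 + 312 = -184)
Z(-27)*(765 + x) = -27*(765 - 184) = -27*581 = -15687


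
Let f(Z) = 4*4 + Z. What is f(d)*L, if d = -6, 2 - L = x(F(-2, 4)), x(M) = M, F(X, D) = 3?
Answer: -10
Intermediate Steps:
L = -1 (L = 2 - 1*3 = 2 - 3 = -1)
f(Z) = 16 + Z
f(d)*L = (16 - 6)*(-1) = 10*(-1) = -10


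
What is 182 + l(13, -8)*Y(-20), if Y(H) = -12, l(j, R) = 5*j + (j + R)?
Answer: -658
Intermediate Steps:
l(j, R) = R + 6*j (l(j, R) = 5*j + (R + j) = R + 6*j)
182 + l(13, -8)*Y(-20) = 182 + (-8 + 6*13)*(-12) = 182 + (-8 + 78)*(-12) = 182 + 70*(-12) = 182 - 840 = -658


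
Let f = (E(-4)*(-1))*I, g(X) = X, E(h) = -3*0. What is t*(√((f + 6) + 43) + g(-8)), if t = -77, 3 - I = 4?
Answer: 77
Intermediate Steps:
E(h) = 0
I = -1 (I = 3 - 1*4 = 3 - 4 = -1)
f = 0 (f = (0*(-1))*(-1) = 0*(-1) = 0)
t*(√((f + 6) + 43) + g(-8)) = -77*(√((0 + 6) + 43) - 8) = -77*(√(6 + 43) - 8) = -77*(√49 - 8) = -77*(7 - 8) = -77*(-1) = 77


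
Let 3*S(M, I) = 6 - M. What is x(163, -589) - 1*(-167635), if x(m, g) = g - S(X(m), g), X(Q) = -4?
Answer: 501128/3 ≈ 1.6704e+5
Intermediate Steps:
S(M, I) = 2 - M/3 (S(M, I) = (6 - M)/3 = 2 - M/3)
x(m, g) = -10/3 + g (x(m, g) = g - (2 - ⅓*(-4)) = g - (2 + 4/3) = g - 1*10/3 = g - 10/3 = -10/3 + g)
x(163, -589) - 1*(-167635) = (-10/3 - 589) - 1*(-167635) = -1777/3 + 167635 = 501128/3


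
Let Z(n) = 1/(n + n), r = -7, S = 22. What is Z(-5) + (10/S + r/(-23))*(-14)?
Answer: -27133/2530 ≈ -10.725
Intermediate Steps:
Z(n) = 1/(2*n)
Z(-5) + (10/S + r/(-23))*(-14) = (½)/(-5) + (10/22 - 7/(-23))*(-14) = (½)*(-⅕) + (10*(1/22) - 7*(-1/23))*(-14) = -⅒ + (5/11 + 7/23)*(-14) = -⅒ + (192/253)*(-14) = -⅒ - 2688/253 = -27133/2530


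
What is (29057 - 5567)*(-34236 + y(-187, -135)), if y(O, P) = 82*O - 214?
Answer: -1169426160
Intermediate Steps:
y(O, P) = -214 + 82*O
(29057 - 5567)*(-34236 + y(-187, -135)) = (29057 - 5567)*(-34236 + (-214 + 82*(-187))) = 23490*(-34236 + (-214 - 15334)) = 23490*(-34236 - 15548) = 23490*(-49784) = -1169426160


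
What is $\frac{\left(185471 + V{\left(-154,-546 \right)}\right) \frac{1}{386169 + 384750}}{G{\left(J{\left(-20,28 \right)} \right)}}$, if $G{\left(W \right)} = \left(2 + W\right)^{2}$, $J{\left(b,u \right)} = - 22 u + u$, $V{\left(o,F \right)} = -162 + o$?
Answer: $\frac{185155}{264730500924} \approx 6.9941 \cdot 10^{-7}$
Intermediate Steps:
$J{\left(b,u \right)} = - 21 u$
$\frac{\left(185471 + V{\left(-154,-546 \right)}\right) \frac{1}{386169 + 384750}}{G{\left(J{\left(-20,28 \right)} \right)}} = \frac{\left(185471 - 316\right) \frac{1}{386169 + 384750}}{\left(2 - 588\right)^{2}} = \frac{\left(185471 - 316\right) \frac{1}{770919}}{\left(2 - 588\right)^{2}} = \frac{185155 \cdot \frac{1}{770919}}{\left(-586\right)^{2}} = \frac{185155}{770919 \cdot 343396} = \frac{185155}{770919} \cdot \frac{1}{343396} = \frac{185155}{264730500924}$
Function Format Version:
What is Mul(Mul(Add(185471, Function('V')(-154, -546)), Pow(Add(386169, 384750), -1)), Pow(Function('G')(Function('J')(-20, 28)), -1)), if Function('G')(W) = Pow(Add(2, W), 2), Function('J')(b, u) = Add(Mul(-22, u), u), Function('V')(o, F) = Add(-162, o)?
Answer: Rational(185155, 264730500924) ≈ 6.9941e-7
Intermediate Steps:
Function('J')(b, u) = Mul(-21, u)
Mul(Mul(Add(185471, Function('V')(-154, -546)), Pow(Add(386169, 384750), -1)), Pow(Function('G')(Function('J')(-20, 28)), -1)) = Mul(Mul(Add(185471, Add(-162, -154)), Pow(Add(386169, 384750), -1)), Pow(Pow(Add(2, Mul(-21, 28)), 2), -1)) = Mul(Mul(Add(185471, -316), Pow(770919, -1)), Pow(Pow(Add(2, -588), 2), -1)) = Mul(Mul(185155, Rational(1, 770919)), Pow(Pow(-586, 2), -1)) = Mul(Rational(185155, 770919), Pow(343396, -1)) = Mul(Rational(185155, 770919), Rational(1, 343396)) = Rational(185155, 264730500924)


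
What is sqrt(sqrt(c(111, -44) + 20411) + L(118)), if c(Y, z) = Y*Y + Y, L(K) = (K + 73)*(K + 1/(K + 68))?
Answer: sqrt(779760174 + 34596*sqrt(32843))/186 ≈ 150.73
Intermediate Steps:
L(K) = (73 + K)*(K + 1/(68 + K))
c(Y, z) = Y + Y**2 (c(Y, z) = Y**2 + Y = Y + Y**2)
sqrt(sqrt(c(111, -44) + 20411) + L(118)) = sqrt(sqrt(111*(1 + 111) + 20411) + (73 + 118**3 + 141*118**2 + 4965*118)/(68 + 118)) = sqrt(sqrt(111*112 + 20411) + (73 + 1643032 + 141*13924 + 585870)/186) = sqrt(sqrt(12432 + 20411) + (73 + 1643032 + 1963284 + 585870)/186) = sqrt(sqrt(32843) + (1/186)*4192259) = sqrt(sqrt(32843) + 4192259/186) = sqrt(4192259/186 + sqrt(32843))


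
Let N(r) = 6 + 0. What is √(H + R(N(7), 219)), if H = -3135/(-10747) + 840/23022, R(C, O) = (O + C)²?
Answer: 5*√28457750593811562/3748749 ≈ 225.00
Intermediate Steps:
N(r) = 6
R(C, O) = (C + O)²
H = 1230325/3748749 (H = -3135*(-1/10747) + 840*(1/23022) = 285/977 + 140/3837 = 1230325/3748749 ≈ 0.32820)
√(H + R(N(7), 219)) = √(1230325/3748749 + (6 + 219)²) = √(1230325/3748749 + 225²) = √(1230325/3748749 + 50625) = √(189781648450/3748749) = 5*√28457750593811562/3748749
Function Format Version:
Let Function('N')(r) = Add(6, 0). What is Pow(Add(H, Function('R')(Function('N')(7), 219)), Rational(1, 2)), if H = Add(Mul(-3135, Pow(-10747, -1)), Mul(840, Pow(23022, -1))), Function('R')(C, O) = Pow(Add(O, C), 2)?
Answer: Mul(Rational(5, 3748749), Pow(28457750593811562, Rational(1, 2))) ≈ 225.00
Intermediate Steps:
Function('N')(r) = 6
Function('R')(C, O) = Pow(Add(C, O), 2)
H = Rational(1230325, 3748749) (H = Add(Mul(-3135, Rational(-1, 10747)), Mul(840, Rational(1, 23022))) = Add(Rational(285, 977), Rational(140, 3837)) = Rational(1230325, 3748749) ≈ 0.32820)
Pow(Add(H, Function('R')(Function('N')(7), 219)), Rational(1, 2)) = Pow(Add(Rational(1230325, 3748749), Pow(Add(6, 219), 2)), Rational(1, 2)) = Pow(Add(Rational(1230325, 3748749), Pow(225, 2)), Rational(1, 2)) = Pow(Add(Rational(1230325, 3748749), 50625), Rational(1, 2)) = Pow(Rational(189781648450, 3748749), Rational(1, 2)) = Mul(Rational(5, 3748749), Pow(28457750593811562, Rational(1, 2)))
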